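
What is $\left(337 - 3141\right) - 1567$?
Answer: $-4371$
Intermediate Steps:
$\left(337 - 3141\right) - 1567 = -2804 - 1567 = -4371$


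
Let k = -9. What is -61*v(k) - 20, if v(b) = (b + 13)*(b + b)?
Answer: 4372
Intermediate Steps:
v(b) = 2*b*(13 + b) (v(b) = (13 + b)*(2*b) = 2*b*(13 + b))
-61*v(k) - 20 = -122*(-9)*(13 - 9) - 20 = -122*(-9)*4 - 20 = -61*(-72) - 20 = 4392 - 20 = 4372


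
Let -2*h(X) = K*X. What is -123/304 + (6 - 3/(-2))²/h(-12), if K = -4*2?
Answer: -1917/1216 ≈ -1.5765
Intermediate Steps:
K = -8
h(X) = 4*X (h(X) = -(-4)*X = 4*X)
-123/304 + (6 - 3/(-2))²/h(-12) = -123/304 + (6 - 3/(-2))²/((4*(-12))) = -123*1/304 + (6 - 3*(-½))²/(-48) = -123/304 + (6 + 3/2)²*(-1/48) = -123/304 + (15/2)²*(-1/48) = -123/304 + (225/4)*(-1/48) = -123/304 - 75/64 = -1917/1216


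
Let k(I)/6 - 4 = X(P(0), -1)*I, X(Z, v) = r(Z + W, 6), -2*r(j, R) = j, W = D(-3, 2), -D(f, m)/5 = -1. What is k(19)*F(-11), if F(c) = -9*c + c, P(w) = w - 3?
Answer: -7920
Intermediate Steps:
P(w) = -3 + w
D(f, m) = 5 (D(f, m) = -5*(-1) = 5)
W = 5
r(j, R) = -j/2
X(Z, v) = -5/2 - Z/2 (X(Z, v) = -(Z + 5)/2 = -(5 + Z)/2 = -5/2 - Z/2)
k(I) = 24 - 6*I (k(I) = 24 + 6*((-5/2 - (-3 + 0)/2)*I) = 24 + 6*((-5/2 - ½*(-3))*I) = 24 + 6*((-5/2 + 3/2)*I) = 24 + 6*(-I) = 24 - 6*I)
F(c) = -8*c
k(19)*F(-11) = (24 - 6*19)*(-8*(-11)) = (24 - 114)*88 = -90*88 = -7920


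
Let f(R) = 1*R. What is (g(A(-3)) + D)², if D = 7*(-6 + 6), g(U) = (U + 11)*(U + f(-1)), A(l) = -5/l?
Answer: 5776/81 ≈ 71.309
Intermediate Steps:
f(R) = R
g(U) = (-1 + U)*(11 + U) (g(U) = (U + 11)*(U - 1) = (11 + U)*(-1 + U) = (-1 + U)*(11 + U))
D = 0 (D = 7*0 = 0)
(g(A(-3)) + D)² = ((-11 + (-5/(-3))² + 10*(-5/(-3))) + 0)² = ((-11 + (-5*(-⅓))² + 10*(-5*(-⅓))) + 0)² = ((-11 + (5/3)² + 10*(5/3)) + 0)² = ((-11 + 25/9 + 50/3) + 0)² = (76/9 + 0)² = (76/9)² = 5776/81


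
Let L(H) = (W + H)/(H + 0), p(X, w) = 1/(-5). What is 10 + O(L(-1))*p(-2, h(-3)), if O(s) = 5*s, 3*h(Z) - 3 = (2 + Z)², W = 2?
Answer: 11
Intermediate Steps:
h(Z) = 1 + (2 + Z)²/3
p(X, w) = -⅕
L(H) = (2 + H)/H (L(H) = (2 + H)/(H + 0) = (2 + H)/H)
10 + O(L(-1))*p(-2, h(-3)) = 10 + (5*((2 - 1)/(-1)))*(-⅕) = 10 + (5*(-1*1))*(-⅕) = 10 + (5*(-1))*(-⅕) = 10 - 5*(-⅕) = 10 + 1 = 11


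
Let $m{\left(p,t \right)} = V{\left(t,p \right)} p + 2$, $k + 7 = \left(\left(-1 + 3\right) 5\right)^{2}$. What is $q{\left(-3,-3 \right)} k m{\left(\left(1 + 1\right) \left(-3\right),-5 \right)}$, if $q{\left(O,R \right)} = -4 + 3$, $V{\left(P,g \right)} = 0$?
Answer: $-186$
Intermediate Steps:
$q{\left(O,R \right)} = -1$
$k = 93$ ($k = -7 + \left(\left(-1 + 3\right) 5\right)^{2} = -7 + \left(2 \cdot 5\right)^{2} = -7 + 10^{2} = -7 + 100 = 93$)
$m{\left(p,t \right)} = 2$ ($m{\left(p,t \right)} = 0 p + 2 = 0 + 2 = 2$)
$q{\left(-3,-3 \right)} k m{\left(\left(1 + 1\right) \left(-3\right),-5 \right)} = \left(-1\right) 93 \cdot 2 = \left(-93\right) 2 = -186$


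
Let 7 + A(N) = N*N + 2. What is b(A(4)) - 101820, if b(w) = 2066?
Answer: -99754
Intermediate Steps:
A(N) = -5 + N² (A(N) = -7 + (N*N + 2) = -7 + (N² + 2) = -7 + (2 + N²) = -5 + N²)
b(A(4)) - 101820 = 2066 - 101820 = -99754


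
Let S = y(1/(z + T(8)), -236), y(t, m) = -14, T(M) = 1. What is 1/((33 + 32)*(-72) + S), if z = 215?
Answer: -1/4694 ≈ -0.00021304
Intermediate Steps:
S = -14
1/((33 + 32)*(-72) + S) = 1/((33 + 32)*(-72) - 14) = 1/(65*(-72) - 14) = 1/(-4680 - 14) = 1/(-4694) = -1/4694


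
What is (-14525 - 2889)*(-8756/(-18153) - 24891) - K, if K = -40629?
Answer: 7869036929975/18153 ≈ 4.3348e+8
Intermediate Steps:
(-14525 - 2889)*(-8756/(-18153) - 24891) - K = (-14525 - 2889)*(-8756/(-18153) - 24891) - 1*(-40629) = -17414*(-8756*(-1/18153) - 24891) + 40629 = -17414*(8756/18153 - 24891) + 40629 = -17414*(-451837567/18153) + 40629 = 7868299391738/18153 + 40629 = 7869036929975/18153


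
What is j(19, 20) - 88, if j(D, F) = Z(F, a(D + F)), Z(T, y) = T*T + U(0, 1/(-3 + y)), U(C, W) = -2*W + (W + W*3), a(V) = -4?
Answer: 2182/7 ≈ 311.71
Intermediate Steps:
U(C, W) = 2*W (U(C, W) = -2*W + (W + 3*W) = -2*W + 4*W = 2*W)
Z(T, y) = T² + 2/(-3 + y) (Z(T, y) = T*T + 2/(-3 + y) = T² + 2/(-3 + y))
j(D, F) = -2/7 + F² (j(D, F) = (2 + F²*(-3 - 4))/(-3 - 4) = (2 + F²*(-7))/(-7) = -(2 - 7*F²)/7 = -2/7 + F²)
j(19, 20) - 88 = (-2/7 + 20²) - 88 = (-2/7 + 400) - 88 = 2798/7 - 88 = 2182/7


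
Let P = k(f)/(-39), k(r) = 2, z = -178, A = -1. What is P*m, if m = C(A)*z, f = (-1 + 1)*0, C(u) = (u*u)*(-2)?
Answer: -712/39 ≈ -18.256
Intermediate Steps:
C(u) = -2*u² (C(u) = u²*(-2) = -2*u²)
f = 0 (f = 0*0 = 0)
P = -2/39 (P = 2/(-39) = 2*(-1/39) = -2/39 ≈ -0.051282)
m = 356 (m = -2*(-1)²*(-178) = -2*1*(-178) = -2*(-178) = 356)
P*m = -2/39*356 = -712/39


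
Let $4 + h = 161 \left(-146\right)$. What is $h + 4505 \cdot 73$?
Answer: $305355$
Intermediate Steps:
$h = -23510$ ($h = -4 + 161 \left(-146\right) = -4 - 23506 = -23510$)
$h + 4505 \cdot 73 = -23510 + 4505 \cdot 73 = -23510 + 328865 = 305355$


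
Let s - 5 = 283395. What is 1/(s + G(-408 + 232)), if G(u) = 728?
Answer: 1/284128 ≈ 3.5195e-6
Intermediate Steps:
s = 283400 (s = 5 + 283395 = 283400)
1/(s + G(-408 + 232)) = 1/(283400 + 728) = 1/284128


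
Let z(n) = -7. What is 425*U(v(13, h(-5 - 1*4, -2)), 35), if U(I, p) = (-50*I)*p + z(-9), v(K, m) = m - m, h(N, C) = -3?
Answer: -2975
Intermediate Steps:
v(K, m) = 0
U(I, p) = -7 - 50*I*p (U(I, p) = (-50*I)*p - 7 = -50*I*p - 7 = -7 - 50*I*p)
425*U(v(13, h(-5 - 1*4, -2)), 35) = 425*(-7 - 50*0*35) = 425*(-7 + 0) = 425*(-7) = -2975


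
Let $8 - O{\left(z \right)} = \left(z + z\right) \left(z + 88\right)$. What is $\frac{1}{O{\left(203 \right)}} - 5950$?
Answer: $- \frac{702921101}{118138} \approx -5950.0$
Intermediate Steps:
$O{\left(z \right)} = 8 - 2 z \left(88 + z\right)$ ($O{\left(z \right)} = 8 - \left(z + z\right) \left(z + 88\right) = 8 - 2 z \left(88 + z\right)$)
$\frac{1}{O{\left(203 \right)}} - 5950 = \frac{1}{8 - 35728 - 2 \cdot 203^{2}} - 5950 = \frac{1}{8 - 35728 - 82418} - 5950 = \frac{1}{-118138} - 5950 = - \frac{1}{118138} - 5950 = - \frac{702921101}{118138}$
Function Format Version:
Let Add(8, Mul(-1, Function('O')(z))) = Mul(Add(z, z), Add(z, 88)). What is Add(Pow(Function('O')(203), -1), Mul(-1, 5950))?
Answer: Rational(-702921101, 118138) ≈ -5950.0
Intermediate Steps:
Function('O')(z) = Add(8, Mul(-2, z, Add(88, z))) (Function('O')(z) = Add(8, Mul(-1, Mul(Add(z, z), Add(z, 88)))) = Add(8, Mul(-1, Mul(Mul(2, z), Add(88, z)))) = Add(8, Mul(-1, Mul(2, z, Add(88, z)))) = Add(8, Mul(-2, z, Add(88, z))))
Add(Pow(Function('O')(203), -1), Mul(-1, 5950)) = Add(Pow(Add(8, Mul(-176, 203), Mul(-2, Pow(203, 2))), -1), Mul(-1, 5950)) = Add(Pow(Add(8, -35728, Mul(-2, 41209)), -1), -5950) = Add(Pow(Add(8, -35728, -82418), -1), -5950) = Add(Pow(-118138, -1), -5950) = Add(Rational(-1, 118138), -5950) = Rational(-702921101, 118138)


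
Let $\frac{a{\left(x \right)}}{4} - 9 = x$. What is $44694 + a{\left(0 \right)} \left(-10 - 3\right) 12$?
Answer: $39078$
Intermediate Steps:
$a{\left(x \right)} = 36 + 4 x$
$44694 + a{\left(0 \right)} \left(-10 - 3\right) 12 = 44694 + \left(36 + 4 \cdot 0\right) \left(-10 - 3\right) 12 = 44694 + \left(36 + 0\right) \left(-13\right) 12 = 44694 + 36 \left(-13\right) 12 = 44694 - 5616 = 39078$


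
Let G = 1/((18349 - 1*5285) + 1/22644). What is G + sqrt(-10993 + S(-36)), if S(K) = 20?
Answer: 22644/295821217 + I*sqrt(10973) ≈ 7.6546e-5 + 104.75*I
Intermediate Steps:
G = 22644/295821217 (G = 1/((18349 - 5285) + 1/22644) = 1/(13064 + 1/22644) = 1/(295821217/22644) = 22644/295821217 ≈ 7.6546e-5)
G + sqrt(-10993 + S(-36)) = 22644/295821217 + sqrt(-10993 + 20) = 22644/295821217 + sqrt(-10973) = 22644/295821217 + I*sqrt(10973)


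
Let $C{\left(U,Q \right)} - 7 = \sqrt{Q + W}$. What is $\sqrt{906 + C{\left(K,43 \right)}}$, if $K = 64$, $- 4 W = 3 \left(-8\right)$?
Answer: $2 \sqrt{230} \approx 30.332$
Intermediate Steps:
$W = 6$ ($W = - \frac{3 \left(-8\right)}{4} = \left(- \frac{1}{4}\right) \left(-24\right) = 6$)
$C{\left(U,Q \right)} = 7 + \sqrt{6 + Q}$ ($C{\left(U,Q \right)} = 7 + \sqrt{Q + 6} = 7 + \sqrt{6 + Q}$)
$\sqrt{906 + C{\left(K,43 \right)}} = \sqrt{906 + \left(7 + \sqrt{6 + 43}\right)} = \sqrt{906 + \left(7 + \sqrt{49}\right)} = \sqrt{906 + \left(7 + 7\right)} = \sqrt{906 + 14} = \sqrt{920} = 2 \sqrt{230}$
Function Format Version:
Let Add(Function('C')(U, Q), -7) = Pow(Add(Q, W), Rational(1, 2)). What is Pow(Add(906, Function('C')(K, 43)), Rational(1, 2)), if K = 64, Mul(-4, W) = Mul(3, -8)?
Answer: Mul(2, Pow(230, Rational(1, 2))) ≈ 30.332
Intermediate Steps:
W = 6 (W = Mul(Rational(-1, 4), Mul(3, -8)) = Mul(Rational(-1, 4), -24) = 6)
Function('C')(U, Q) = Add(7, Pow(Add(6, Q), Rational(1, 2))) (Function('C')(U, Q) = Add(7, Pow(Add(Q, 6), Rational(1, 2))) = Add(7, Pow(Add(6, Q), Rational(1, 2))))
Pow(Add(906, Function('C')(K, 43)), Rational(1, 2)) = Pow(Add(906, Add(7, Pow(Add(6, 43), Rational(1, 2)))), Rational(1, 2)) = Pow(Add(906, Add(7, Pow(49, Rational(1, 2)))), Rational(1, 2)) = Pow(Add(906, Add(7, 7)), Rational(1, 2)) = Pow(Add(906, 14), Rational(1, 2)) = Pow(920, Rational(1, 2)) = Mul(2, Pow(230, Rational(1, 2)))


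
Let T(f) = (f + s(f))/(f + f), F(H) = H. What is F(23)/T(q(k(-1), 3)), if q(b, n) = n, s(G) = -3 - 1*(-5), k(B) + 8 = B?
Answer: 138/5 ≈ 27.600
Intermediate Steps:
k(B) = -8 + B
s(G) = 2 (s(G) = -3 + 5 = 2)
T(f) = (2 + f)/(2*f) (T(f) = (f + 2)/(f + f) = (2 + f)/((2*f)) = (2 + f)*(1/(2*f)) = (2 + f)/(2*f))
F(23)/T(q(k(-1), 3)) = 23/(((½)*(2 + 3)/3)) = 23/(((½)*(⅓)*5)) = 23/(⅚) = 23*(6/5) = 138/5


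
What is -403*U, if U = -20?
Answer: 8060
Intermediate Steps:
-403*U = -403*(-20) = 8060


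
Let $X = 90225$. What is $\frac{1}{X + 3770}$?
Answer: $\frac{1}{93995} \approx 1.0639 \cdot 10^{-5}$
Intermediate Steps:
$\frac{1}{X + 3770} = \frac{1}{90225 + 3770} = \frac{1}{93995}$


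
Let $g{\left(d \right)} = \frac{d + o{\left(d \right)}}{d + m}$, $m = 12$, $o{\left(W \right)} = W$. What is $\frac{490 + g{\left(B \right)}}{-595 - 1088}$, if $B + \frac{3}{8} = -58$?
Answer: $- \frac{60908}{208131} \approx -0.29264$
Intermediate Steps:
$B = - \frac{467}{8}$ ($B = - \frac{3}{8} - 58 = - \frac{467}{8} \approx -58.375$)
$g{\left(d \right)} = \frac{2 d}{12 + d}$ ($g{\left(d \right)} = \frac{d + d}{d + 12} = \frac{2 d}{12 + d}$)
$\frac{490 + g{\left(B \right)}}{-595 - 1088} = \frac{490 + 2 \left(- \frac{467}{8}\right) \frac{1}{12 - \frac{467}{8}}}{-595 - 1088} = \frac{490 + 2 \left(- \frac{467}{8}\right) \frac{1}{- \frac{371}{8}}}{-1683} = \left(490 + 2 \left(- \frac{467}{8}\right) \left(- \frac{8}{371}\right)\right) \left(- \frac{1}{1683}\right) = \left(490 + \frac{934}{371}\right) \left(- \frac{1}{1683}\right) = \frac{182724}{371} \left(- \frac{1}{1683}\right) = - \frac{60908}{208131}$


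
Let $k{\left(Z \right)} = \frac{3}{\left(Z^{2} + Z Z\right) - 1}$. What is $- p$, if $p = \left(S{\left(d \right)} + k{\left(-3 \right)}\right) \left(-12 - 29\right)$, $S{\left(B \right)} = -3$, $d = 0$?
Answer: $- \frac{1968}{17} \approx -115.76$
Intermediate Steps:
$k{\left(Z \right)} = \frac{3}{-1 + 2 Z^{2}}$ ($k{\left(Z \right)} = \frac{3}{\left(Z^{2} + Z^{2}\right) - 1} = \frac{3}{2 Z^{2} - 1} = \frac{3}{-1 + 2 Z^{2}}$)
$p = \frac{1968}{17}$ ($p = \left(-3 + \frac{3}{-1 + 2 \left(-3\right)^{2}}\right) \left(-12 - 29\right) = \left(-3 + \frac{3}{-1 + 2 \cdot 9}\right) \left(-41\right) = \left(-3 + \frac{3}{-1 + 18}\right) \left(-41\right) = \left(-3 + \frac{3}{17}\right) \left(-41\right) = \left(- \frac{48}{17}\right) \left(-41\right) = \frac{1968}{17} \approx 115.76$)
$- p = \left(-1\right) \frac{1968}{17} = - \frac{1968}{17}$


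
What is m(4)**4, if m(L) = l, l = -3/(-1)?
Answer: 81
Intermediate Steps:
l = 3 (l = -3*(-1) = 3)
m(L) = 3
m(4)**4 = 3**4 = 81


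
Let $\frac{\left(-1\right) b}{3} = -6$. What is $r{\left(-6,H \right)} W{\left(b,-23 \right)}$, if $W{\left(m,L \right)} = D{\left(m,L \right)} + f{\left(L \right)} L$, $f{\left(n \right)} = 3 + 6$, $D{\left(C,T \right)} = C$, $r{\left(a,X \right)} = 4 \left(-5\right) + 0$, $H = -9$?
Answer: $3780$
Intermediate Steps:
$b = 18$ ($b = \left(-3\right) \left(-6\right) = 18$)
$r{\left(a,X \right)} = -20$ ($r{\left(a,X \right)} = -20 + 0 = -20$)
$f{\left(n \right)} = 9$
$W{\left(m,L \right)} = m + 9 L$
$r{\left(-6,H \right)} W{\left(b,-23 \right)} = - 20 \left(18 + 9 \left(-23\right)\right) = - 20 \left(18 - 207\right) = \left(-20\right) \left(-189\right) = 3780$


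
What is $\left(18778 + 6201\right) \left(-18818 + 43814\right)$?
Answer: $624375084$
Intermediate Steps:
$\left(18778 + 6201\right) \left(-18818 + 43814\right) = 24979 \cdot 24996 = 624375084$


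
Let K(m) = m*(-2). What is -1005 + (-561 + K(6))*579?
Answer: -332772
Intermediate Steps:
K(m) = -2*m
-1005 + (-561 + K(6))*579 = -1005 + (-561 - 2*6)*579 = -1005 + (-561 - 12)*579 = -1005 - 573*579 = -1005 - 331767 = -332772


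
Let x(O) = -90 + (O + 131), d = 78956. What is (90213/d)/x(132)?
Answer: 90213/13659388 ≈ 0.0066045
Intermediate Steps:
x(O) = 41 + O (x(O) = -90 + (131 + O) = 41 + O)
(90213/d)/x(132) = (90213/78956)/(41 + 132) = (90213*(1/78956))/173 = (90213/78956)*(1/173) = 90213/13659388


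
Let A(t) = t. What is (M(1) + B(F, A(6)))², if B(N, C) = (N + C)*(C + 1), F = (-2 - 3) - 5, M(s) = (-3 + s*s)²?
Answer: 576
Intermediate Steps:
M(s) = (-3 + s²)²
F = -10 (F = -5 - 5 = -10)
B(N, C) = (1 + C)*(C + N) (B(N, C) = (C + N)*(1 + C) = (1 + C)*(C + N))
(M(1) + B(F, A(6)))² = ((-3 + 1²)² + (6 - 10 + 6² + 6*(-10)))² = ((-3 + 1)² + (6 - 10 + 36 - 60))² = ((-2)² - 28)² = (4 - 28)² = (-24)² = 576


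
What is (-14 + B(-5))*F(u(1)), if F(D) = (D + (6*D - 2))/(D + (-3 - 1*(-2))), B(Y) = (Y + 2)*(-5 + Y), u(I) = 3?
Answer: 152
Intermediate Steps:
B(Y) = (-5 + Y)*(2 + Y) (B(Y) = (2 + Y)*(-5 + Y) = (-5 + Y)*(2 + Y))
F(D) = (-2 + 7*D)/(-1 + D) (F(D) = (D + (-2 + 6*D))/(D + (-3 + 2)) = (-2 + 7*D)/(D - 1) = (-2 + 7*D)/(-1 + D))
(-14 + B(-5))*F(u(1)) = (-14 + (-10 + (-5)² - 3*(-5)))*((-2 + 7*3)/(-1 + 3)) = (-14 + (-10 + 25 + 15))*((-2 + 21)/2) = (-14 + 30)*((½)*19) = 16*(19/2) = 152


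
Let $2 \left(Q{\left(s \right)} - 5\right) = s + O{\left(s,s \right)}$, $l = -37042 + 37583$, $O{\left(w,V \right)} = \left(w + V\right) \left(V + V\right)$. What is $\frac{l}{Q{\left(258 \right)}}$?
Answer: $\frac{541}{133262} \approx 0.0040597$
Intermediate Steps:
$O{\left(w,V \right)} = 2 V \left(V + w\right)$ ($O{\left(w,V \right)} = \left(V + w\right) 2 V = 2 V \left(V + w\right)$)
$l = 541$
$Q{\left(s \right)} = 5 + \frac{s}{2} + 2 s^{2}$ ($Q{\left(s \right)} = 5 + \frac{s + 2 s \left(s + s\right)}{2} = 5 + \frac{s + 2 s 2 s}{2} = 5 + \frac{s + 4 s^{2}}{2} = 5 + \left(\frac{s}{2} + 2 s^{2}\right) = 5 + \frac{s}{2} + 2 s^{2}$)
$\frac{l}{Q{\left(258 \right)}} = \frac{541}{5 + \frac{1}{2} \cdot 258 + 2 \cdot 258^{2}} = \frac{541}{5 + 129 + 2 \cdot 66564} = \frac{541}{5 + 129 + 133128} = \frac{541}{133262}$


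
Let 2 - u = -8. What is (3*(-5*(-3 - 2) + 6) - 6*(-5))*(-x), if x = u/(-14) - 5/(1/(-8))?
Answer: -33825/7 ≈ -4832.1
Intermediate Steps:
u = 10 (u = 2 - 1*(-8) = 2 + 8 = 10)
x = 275/7 (x = 10/(-14) - 5/(1/(-8)) = 10*(-1/14) - 5/(-1/8) = -5/7 - 5*(-8) = -5/7 + 40 = 275/7 ≈ 39.286)
(3*(-5*(-3 - 2) + 6) - 6*(-5))*(-x) = (3*(-5*(-3 - 2) + 6) - 6*(-5))*(-1*275/7) = (3*(-5*(-5) + 6) + 30)*(-275/7) = (3*(25 + 6) + 30)*(-275/7) = (3*31 + 30)*(-275/7) = (93 + 30)*(-275/7) = 123*(-275/7) = -33825/7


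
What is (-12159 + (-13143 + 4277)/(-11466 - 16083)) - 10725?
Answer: -630422450/27549 ≈ -22884.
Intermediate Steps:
(-12159 + (-13143 + 4277)/(-11466 - 16083)) - 10725 = (-12159 - 8866/(-27549)) - 10725 = (-12159 - 8866*(-1/27549)) - 10725 = (-12159 + 8866/27549) - 10725 = -334959425/27549 - 10725 = -630422450/27549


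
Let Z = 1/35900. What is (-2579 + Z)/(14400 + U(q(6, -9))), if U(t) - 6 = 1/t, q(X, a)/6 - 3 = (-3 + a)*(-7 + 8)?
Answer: -2499824673/13963717850 ≈ -0.17902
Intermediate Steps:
Z = 1/35900 ≈ 2.7855e-5
q(X, a) = 6*a (q(X, a) = 18 + 6*((-3 + a)*(-7 + 8)) = 18 + 6*((-3 + a)*1) = 18 + 6*(-3 + a) = 18 + (-18 + 6*a) = 6*a)
U(t) = 6 + 1/t
(-2579 + Z)/(14400 + U(q(6, -9))) = (-2579 + 1/35900)/(14400 + (6 + 1/(6*(-9)))) = -92586099/(35900*(14400 + (6 + 1/(-54)))) = -92586099/(35900*(14400 + (6 - 1/54))) = -92586099/(35900*(14400 + 323/54)) = -92586099/(35900*777923/54) = -92586099/35900*54/777923 = -2499824673/13963717850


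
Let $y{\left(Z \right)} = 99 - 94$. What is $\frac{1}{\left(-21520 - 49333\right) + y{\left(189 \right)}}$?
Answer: $- \frac{1}{70848} \approx -1.4115 \cdot 10^{-5}$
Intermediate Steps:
$y{\left(Z \right)} = 5$ ($y{\left(Z \right)} = 99 - 94 = 5$)
$\frac{1}{\left(-21520 - 49333\right) + y{\left(189 \right)}} = \frac{1}{\left(-21520 - 49333\right) + 5} = \frac{1}{-70853 + 5} = \frac{1}{-70848} = - \frac{1}{70848}$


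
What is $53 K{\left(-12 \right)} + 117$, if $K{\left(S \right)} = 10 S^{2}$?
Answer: $76437$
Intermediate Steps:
$53 K{\left(-12 \right)} + 117 = 53 \cdot 10 \left(-12\right)^{2} + 117 = 53 \cdot 10 \cdot 144 + 117 = 53 \cdot 1440 + 117 = 76320 + 117 = 76437$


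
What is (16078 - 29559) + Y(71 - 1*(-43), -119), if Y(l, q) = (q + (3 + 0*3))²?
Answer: -25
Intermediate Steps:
Y(l, q) = (3 + q)² (Y(l, q) = (q + (3 + 0))² = (q + 3)² = (3 + q)²)
(16078 - 29559) + Y(71 - 1*(-43), -119) = (16078 - 29559) + (3 - 119)² = -13481 + (-116)² = -13481 + 13456 = -25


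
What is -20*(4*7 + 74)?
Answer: -2040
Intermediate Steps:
-20*(4*7 + 74) = -20*(28 + 74) = -20*102 = -2040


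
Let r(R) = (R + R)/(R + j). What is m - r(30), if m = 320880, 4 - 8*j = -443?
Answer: 73481360/229 ≈ 3.2088e+5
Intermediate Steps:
j = 447/8 (j = ½ - ⅛*(-443) = ½ + 443/8 = 447/8 ≈ 55.875)
r(R) = 2*R/(447/8 + R) (r(R) = (R + R)/(R + 447/8) = (2*R)/(447/8 + R) = 2*R/(447/8 + R))
m - r(30) = 320880 - 16*30/(447 + 8*30) = 320880 - 16*30/(447 + 240) = 320880 - 16*30/687 = 320880 - 1*160/229 = 320880 - 160/229 = 73481360/229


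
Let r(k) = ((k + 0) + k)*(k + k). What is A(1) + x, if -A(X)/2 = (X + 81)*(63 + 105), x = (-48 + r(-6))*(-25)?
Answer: -29952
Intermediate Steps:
r(k) = 4*k² (r(k) = (k + k)*(2*k) = (2*k)*(2*k) = 4*k²)
x = -2400 (x = (-48 + 4*(-6)²)*(-25) = (-48 + 4*36)*(-25) = (-48 + 144)*(-25) = 96*(-25) = -2400)
A(X) = -27216 - 336*X (A(X) = -2*(X + 81)*(63 + 105) = -2*(81 + X)*168 = -2*(13608 + 168*X) = -27216 - 336*X)
A(1) + x = (-27216 - 336*1) - 2400 = (-27216 - 336) - 2400 = -27552 - 2400 = -29952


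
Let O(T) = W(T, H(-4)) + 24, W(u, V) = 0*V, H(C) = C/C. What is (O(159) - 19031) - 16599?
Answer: -35606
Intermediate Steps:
H(C) = 1
W(u, V) = 0
O(T) = 24 (O(T) = 0 + 24 = 24)
(O(159) - 19031) - 16599 = (24 - 19031) - 16599 = -19007 - 16599 = -35606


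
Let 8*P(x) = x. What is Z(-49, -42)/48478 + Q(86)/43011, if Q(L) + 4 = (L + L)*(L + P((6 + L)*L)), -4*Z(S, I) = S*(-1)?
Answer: 1327831319/308901816 ≈ 4.2986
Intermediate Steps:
P(x) = x/8
Z(S, I) = S/4 (Z(S, I) = -S*(-1)/4 = -(-1)*S/4 = S/4)
Q(L) = -4 + 2*L*(L + L*(6 + L)/8) (Q(L) = -4 + (L + L)*(L + ((6 + L)*L)/8) = -4 + (2*L)*(L + (L*(6 + L))/8) = -4 + (2*L)*(L + L*(6 + L)/8) = -4 + 2*L*(L + L*(6 + L)/8))
Z(-49, -42)/48478 + Q(86)/43011 = ((1/4)*(-49))/48478 + (-4 + (1/4)*86**3 + (7/2)*86**2)/43011 = -49/4*1/48478 + (-4 + (1/4)*636056 + (7/2)*7396)*(1/43011) = -49/193912 + (-4 + 159014 + 25886)*(1/43011) = -49/193912 + 184896*(1/43011) = -49/193912 + 6848/1593 = 1327831319/308901816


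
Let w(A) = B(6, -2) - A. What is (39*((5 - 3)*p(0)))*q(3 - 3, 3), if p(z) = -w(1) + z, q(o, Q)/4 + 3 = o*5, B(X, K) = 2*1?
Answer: 936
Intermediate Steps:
B(X, K) = 2
q(o, Q) = -12 + 20*o (q(o, Q) = -12 + 4*(o*5) = -12 + 4*(5*o) = -12 + 20*o)
w(A) = 2 - A
p(z) = -1 + z (p(z) = -(2 - 1*1) + z = -(2 - 1) + z = -1*1 + z = -1 + z)
(39*((5 - 3)*p(0)))*q(3 - 3, 3) = (39*((5 - 3)*(-1 + 0)))*(-12 + 20*(3 - 3)) = (39*(2*(-1)))*(-12 + 20*0) = (39*(-2))*(-12 + 0) = -78*(-12) = 936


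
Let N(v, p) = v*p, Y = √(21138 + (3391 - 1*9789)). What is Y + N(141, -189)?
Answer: -26649 + 2*√3685 ≈ -26528.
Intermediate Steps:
Y = 2*√3685 (Y = √(21138 + (3391 - 9789)) = √(21138 - 6398) = √14740 = 2*√3685 ≈ 121.41)
N(v, p) = p*v
Y + N(141, -189) = 2*√3685 - 189*141 = 2*√3685 - 26649 = -26649 + 2*√3685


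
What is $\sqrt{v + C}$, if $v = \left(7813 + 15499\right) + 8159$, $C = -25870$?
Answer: $\sqrt{5601} \approx 74.84$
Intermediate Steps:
$v = 31471$ ($v = 23312 + 8159 = 31471$)
$\sqrt{v + C} = \sqrt{31471 - 25870} = \sqrt{5601}$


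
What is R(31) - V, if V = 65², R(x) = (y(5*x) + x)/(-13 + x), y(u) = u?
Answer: -12644/3 ≈ -4214.7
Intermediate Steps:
R(x) = 6*x/(-13 + x) (R(x) = (5*x + x)/(-13 + x) = (6*x)/(-13 + x) = 6*x/(-13 + x))
V = 4225
R(31) - V = 6*31/(-13 + 31) - 1*4225 = 6*31/18 - 4225 = 6*31*(1/18) - 4225 = 31/3 - 4225 = -12644/3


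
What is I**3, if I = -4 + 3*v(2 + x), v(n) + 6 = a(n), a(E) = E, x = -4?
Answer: -21952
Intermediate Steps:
v(n) = -6 + n
I = -28 (I = -4 + 3*(-6 + (2 - 4)) = -4 + 3*(-6 - 2) = -4 + 3*(-8) = -4 - 24 = -28)
I**3 = (-28)**3 = -21952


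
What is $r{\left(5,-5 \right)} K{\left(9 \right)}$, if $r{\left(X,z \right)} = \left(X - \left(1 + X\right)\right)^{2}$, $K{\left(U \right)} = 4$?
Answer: $4$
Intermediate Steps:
$r{\left(X,z \right)} = 1$ ($r{\left(X,z \right)} = \left(-1\right)^{2} = 1$)
$r{\left(5,-5 \right)} K{\left(9 \right)} = 1 \cdot 4 = 4$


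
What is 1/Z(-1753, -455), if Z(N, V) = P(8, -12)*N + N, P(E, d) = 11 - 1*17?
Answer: 1/8765 ≈ 0.00011409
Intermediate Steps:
P(E, d) = -6 (P(E, d) = 11 - 17 = -6)
Z(N, V) = -5*N (Z(N, V) = -6*N + N = -5*N)
1/Z(-1753, -455) = 1/(-5*(-1753)) = 1/8765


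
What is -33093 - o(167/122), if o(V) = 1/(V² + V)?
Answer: -1597182343/48263 ≈ -33093.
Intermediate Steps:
o(V) = 1/(V + V²)
-33093 - o(167/122) = -33093 - 1/((167/122)*(1 + 167/122)) = -33093 - 1/((167*(1/122))*(1 + 167*(1/122))) = -33093 - 1/(167/122*(1 + 167/122)) = -33093 - 122/(167*289/122) = -33093 - 122*122/(167*289) = -33093 - 1*14884/48263 = -33093 - 14884/48263 = -1597182343/48263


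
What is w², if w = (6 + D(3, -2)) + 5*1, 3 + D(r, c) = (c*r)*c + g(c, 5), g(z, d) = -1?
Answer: 361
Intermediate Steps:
D(r, c) = -4 + r*c² (D(r, c) = -3 + ((c*r)*c - 1) = -3 + (r*c² - 1) = -3 + (-1 + r*c²) = -4 + r*c²)
w = 19 (w = (6 + (-4 + 3*(-2)²)) + 5*1 = (6 + (-4 + 3*4)) + 5 = (6 + (-4 + 12)) + 5 = (6 + 8) + 5 = 14 + 5 = 19)
w² = 19² = 361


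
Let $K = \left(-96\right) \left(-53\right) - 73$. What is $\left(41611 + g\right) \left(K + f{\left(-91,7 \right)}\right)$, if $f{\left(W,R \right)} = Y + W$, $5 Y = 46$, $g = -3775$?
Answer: $\frac{933262776}{5} \approx 1.8665 \cdot 10^{8}$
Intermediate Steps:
$Y = \frac{46}{5}$ ($Y = \frac{1}{5} \cdot 46 = \frac{46}{5} \approx 9.2$)
$K = 5015$ ($K = 5088 - 73 = 5015$)
$f{\left(W,R \right)} = \frac{46}{5} + W$
$\left(41611 + g\right) \left(K + f{\left(-91,7 \right)}\right) = \left(41611 - 3775\right) \left(5015 + \left(\frac{46}{5} - 91\right)\right) = 37836 \left(5015 - \frac{409}{5}\right) = 37836 \cdot \frac{24666}{5} = \frac{933262776}{5}$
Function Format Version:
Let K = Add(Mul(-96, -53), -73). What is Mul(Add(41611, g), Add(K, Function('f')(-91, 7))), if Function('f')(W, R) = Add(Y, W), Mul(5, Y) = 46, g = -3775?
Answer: Rational(933262776, 5) ≈ 1.8665e+8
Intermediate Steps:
Y = Rational(46, 5) (Y = Mul(Rational(1, 5), 46) = Rational(46, 5) ≈ 9.2000)
K = 5015 (K = Add(5088, -73) = 5015)
Function('f')(W, R) = Add(Rational(46, 5), W)
Mul(Add(41611, g), Add(K, Function('f')(-91, 7))) = Mul(Add(41611, -3775), Add(5015, Add(Rational(46, 5), -91))) = Mul(37836, Add(5015, Rational(-409, 5))) = Mul(37836, Rational(24666, 5)) = Rational(933262776, 5)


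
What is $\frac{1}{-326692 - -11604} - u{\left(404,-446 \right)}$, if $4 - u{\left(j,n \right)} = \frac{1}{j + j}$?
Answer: $- \frac{127256267}{31823888} \approx -3.9988$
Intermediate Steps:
$u{\left(j,n \right)} = 4 - \frac{1}{2 j}$ ($u{\left(j,n \right)} = 4 - \frac{1}{j + j} = 4 - \frac{1}{2 j}$)
$\frac{1}{-326692 - -11604} - u{\left(404,-446 \right)} = \frac{1}{-326692 - -11604} - \left(4 - \frac{1}{2 \cdot 404}\right) = \frac{1}{-326692 + \left(-317 + 11921\right)} - \left(4 - \frac{1}{808}\right) = \frac{1}{-326692 + 11604} - \left(4 - \frac{1}{808}\right) = \frac{1}{-315088} - \frac{3231}{808} = - \frac{1}{315088} - \frac{3231}{808} = - \frac{127256267}{31823888}$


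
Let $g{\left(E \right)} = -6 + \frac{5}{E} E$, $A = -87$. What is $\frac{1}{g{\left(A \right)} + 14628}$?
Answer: $\frac{1}{14627} \approx 6.8367 \cdot 10^{-5}$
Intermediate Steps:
$g{\left(E \right)} = -1$ ($g{\left(E \right)} = -6 + 5 = -1$)
$\frac{1}{g{\left(A \right)} + 14628} = \frac{1}{-1 + 14628} = \frac{1}{14627}$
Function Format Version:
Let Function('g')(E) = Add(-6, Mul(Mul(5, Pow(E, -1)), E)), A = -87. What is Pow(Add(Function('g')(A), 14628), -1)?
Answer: Rational(1, 14627) ≈ 6.8367e-5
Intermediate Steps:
Function('g')(E) = -1 (Function('g')(E) = Add(-6, 5) = -1)
Pow(Add(Function('g')(A), 14628), -1) = Pow(Add(-1, 14628), -1) = Pow(14627, -1) = Rational(1, 14627)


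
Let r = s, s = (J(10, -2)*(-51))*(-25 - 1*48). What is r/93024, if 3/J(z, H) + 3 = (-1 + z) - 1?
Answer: 73/3040 ≈ 0.024013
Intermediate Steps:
J(z, H) = 3/(-5 + z) (J(z, H) = 3/(-3 + ((-1 + z) - 1)) = 3/(-3 + (-2 + z)) = 3/(-5 + z))
s = 11169/5 (s = ((3/(-5 + 10))*(-51))*(-25 - 1*48) = ((3/5)*(-51))*(-25 - 48) = ((3*(⅕))*(-51))*(-73) = ((⅗)*(-51))*(-73) = -153/5*(-73) = 11169/5 ≈ 2233.8)
r = 11169/5 ≈ 2233.8
r/93024 = (11169/5)/93024 = (11169/5)*(1/93024) = 73/3040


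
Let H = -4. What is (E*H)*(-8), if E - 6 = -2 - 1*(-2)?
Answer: 192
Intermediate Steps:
E = 6 (E = 6 + (-2 - 1*(-2)) = 6 + (-2 + 2) = 6 + 0 = 6)
(E*H)*(-8) = (6*(-4))*(-8) = -24*(-8) = 192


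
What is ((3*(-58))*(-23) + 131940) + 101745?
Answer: 237687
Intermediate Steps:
((3*(-58))*(-23) + 131940) + 101745 = (-174*(-23) + 131940) + 101745 = (4002 + 131940) + 101745 = 135942 + 101745 = 237687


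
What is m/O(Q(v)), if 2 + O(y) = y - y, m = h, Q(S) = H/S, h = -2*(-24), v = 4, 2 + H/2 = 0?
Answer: -24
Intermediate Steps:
H = -4 (H = -4 + 2*0 = -4 + 0 = -4)
h = 48
Q(S) = -4/S
m = 48
O(y) = -2 (O(y) = -2 + (y - y) = -2 + 0 = -2)
m/O(Q(v)) = 48/(-2) = 48*(-½) = -24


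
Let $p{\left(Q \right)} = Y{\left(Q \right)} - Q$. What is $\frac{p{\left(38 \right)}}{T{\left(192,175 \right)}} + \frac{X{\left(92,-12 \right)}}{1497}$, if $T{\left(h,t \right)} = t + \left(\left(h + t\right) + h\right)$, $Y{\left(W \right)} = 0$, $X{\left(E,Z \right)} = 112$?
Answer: $\frac{12661}{549399} \approx 0.023045$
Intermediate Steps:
$T{\left(h,t \right)} = 2 h + 2 t$ ($T{\left(h,t \right)} = t + \left(t + 2 h\right) = 2 h + 2 t$)
$p{\left(Q \right)} = - Q$ ($p{\left(Q \right)} = 0 - Q = - Q$)
$\frac{p{\left(38 \right)}}{T{\left(192,175 \right)}} + \frac{X{\left(92,-12 \right)}}{1497} = \frac{\left(-1\right) 38}{2 \cdot 192 + 2 \cdot 175} + \frac{112}{1497} = - \frac{38}{384 + 350} + 112 \cdot \frac{1}{1497} = - \frac{38}{734} + \frac{112}{1497} = \left(-38\right) \frac{1}{734} + \frac{112}{1497} = - \frac{19}{367} + \frac{112}{1497} = \frac{12661}{549399}$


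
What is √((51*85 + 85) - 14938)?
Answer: I*√10518 ≈ 102.56*I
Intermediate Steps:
√((51*85 + 85) - 14938) = √((4335 + 85) - 14938) = √(4420 - 14938) = √(-10518) = I*√10518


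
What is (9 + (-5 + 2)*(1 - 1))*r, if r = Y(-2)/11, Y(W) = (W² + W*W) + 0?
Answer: 72/11 ≈ 6.5455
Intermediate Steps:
Y(W) = 2*W² (Y(W) = (W² + W²) + 0 = 2*W² + 0 = 2*W²)
r = 8/11 (r = (2*(-2)²)/11 = (2*4)*(1/11) = 8*(1/11) = 8/11 ≈ 0.72727)
(9 + (-5 + 2)*(1 - 1))*r = (9 + (-5 + 2)*(1 - 1))*(8/11) = (9 - 3*0)*(8/11) = (9 + 0)*(8/11) = 9*(8/11) = 72/11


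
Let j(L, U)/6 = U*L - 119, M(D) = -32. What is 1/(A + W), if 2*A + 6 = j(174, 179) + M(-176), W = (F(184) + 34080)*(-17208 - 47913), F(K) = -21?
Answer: -1/2217863077 ≈ -4.5088e-10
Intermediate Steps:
j(L, U) = -714 + 6*L*U (j(L, U) = 6*(U*L - 119) = 6*(L*U - 119) = 6*(-119 + L*U) = -714 + 6*L*U)
W = -2217956139 (W = (-21 + 34080)*(-17208 - 47913) = 34059*(-65121) = -2217956139)
A = 93062 (A = -3 + ((-714 + 6*174*179) - 32)/2 = -3 + ((-714 + 186876) - 32)/2 = -3 + (186162 - 32)/2 = -3 + (1/2)*186130 = -3 + 93065 = 93062)
1/(A + W) = 1/(93062 - 2217956139) = 1/(-2217863077) = -1/2217863077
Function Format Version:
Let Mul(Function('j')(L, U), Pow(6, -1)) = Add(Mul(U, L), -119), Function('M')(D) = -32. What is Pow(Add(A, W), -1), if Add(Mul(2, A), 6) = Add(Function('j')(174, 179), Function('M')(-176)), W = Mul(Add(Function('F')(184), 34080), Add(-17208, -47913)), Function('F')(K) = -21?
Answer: Rational(-1, 2217863077) ≈ -4.5088e-10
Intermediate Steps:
Function('j')(L, U) = Add(-714, Mul(6, L, U)) (Function('j')(L, U) = Mul(6, Add(Mul(U, L), -119)) = Mul(6, Add(Mul(L, U), -119)) = Mul(6, Add(-119, Mul(L, U))) = Add(-714, Mul(6, L, U)))
W = -2217956139 (W = Mul(Add(-21, 34080), Add(-17208, -47913)) = Mul(34059, -65121) = -2217956139)
A = 93062 (A = Add(-3, Mul(Rational(1, 2), Add(Add(-714, Mul(6, 174, 179)), -32))) = Add(-3, Mul(Rational(1, 2), Add(Add(-714, 186876), -32))) = Add(-3, Mul(Rational(1, 2), Add(186162, -32))) = Add(-3, Mul(Rational(1, 2), 186130)) = Add(-3, 93065) = 93062)
Pow(Add(A, W), -1) = Pow(Add(93062, -2217956139), -1) = Pow(-2217863077, -1) = Rational(-1, 2217863077)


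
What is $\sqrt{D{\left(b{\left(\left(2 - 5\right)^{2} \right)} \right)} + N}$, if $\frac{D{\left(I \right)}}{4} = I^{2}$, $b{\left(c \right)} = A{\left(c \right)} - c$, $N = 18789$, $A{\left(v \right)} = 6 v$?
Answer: $\sqrt{26889} \approx 163.98$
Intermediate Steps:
$b{\left(c \right)} = 5 c$ ($b{\left(c \right)} = 6 c - c = 5 c$)
$D{\left(I \right)} = 4 I^{2}$
$\sqrt{D{\left(b{\left(\left(2 - 5\right)^{2} \right)} \right)} + N} = \sqrt{4 \left(5 \left(2 - 5\right)^{2}\right)^{2} + 18789} = \sqrt{4 \left(5 \left(-3\right)^{2}\right)^{2} + 18789} = \sqrt{4 \left(5 \cdot 9\right)^{2} + 18789} = \sqrt{4 \cdot 45^{2} + 18789} = \sqrt{4 \cdot 2025 + 18789} = \sqrt{8100 + 18789} = \sqrt{26889}$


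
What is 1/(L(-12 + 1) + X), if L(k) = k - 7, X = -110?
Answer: -1/128 ≈ -0.0078125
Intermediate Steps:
L(k) = -7 + k
1/(L(-12 + 1) + X) = 1/((-7 + (-12 + 1)) - 110) = 1/((-7 - 11) - 110) = 1/(-18 - 110) = 1/(-128) = -1/128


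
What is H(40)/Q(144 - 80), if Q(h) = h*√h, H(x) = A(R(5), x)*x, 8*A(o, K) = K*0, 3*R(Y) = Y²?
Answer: 0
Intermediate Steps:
R(Y) = Y²/3
A(o, K) = 0 (A(o, K) = (K*0)/8 = (⅛)*0 = 0)
H(x) = 0 (H(x) = 0*x = 0)
Q(h) = h^(3/2)
H(40)/Q(144 - 80) = 0/((144 - 80)^(3/2)) = 0/(64^(3/2)) = 0/512 = 0*(1/512) = 0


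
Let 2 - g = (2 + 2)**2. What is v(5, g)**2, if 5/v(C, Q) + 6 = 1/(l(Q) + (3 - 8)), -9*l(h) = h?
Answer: 961/1521 ≈ 0.63182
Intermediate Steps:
l(h) = -h/9
g = -14 (g = 2 - (2 + 2)**2 = 2 - 1*4**2 = 2 - 1*16 = 2 - 16 = -14)
v(C, Q) = 5/(-6 + 1/(-5 - Q/9)) (v(C, Q) = 5/(-6 + 1/(-Q/9 + (3 - 8))) = 5/(-6 + 1/(-Q/9 - 5)) = 5/(-6 + 1/(-5 - Q/9)))
v(5, g)**2 = (5*(45 - 14)/(3*(-93 - 2*(-14))))**2 = ((5/3)*31/(-93 + 28))**2 = ((5/3)*31/(-65))**2 = ((5/3)*(-1/65)*31)**2 = (-31/39)**2 = 961/1521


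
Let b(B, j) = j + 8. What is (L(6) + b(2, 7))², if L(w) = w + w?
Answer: 729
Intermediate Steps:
b(B, j) = 8 + j
L(w) = 2*w
(L(6) + b(2, 7))² = (2*6 + (8 + 7))² = (12 + 15)² = 27² = 729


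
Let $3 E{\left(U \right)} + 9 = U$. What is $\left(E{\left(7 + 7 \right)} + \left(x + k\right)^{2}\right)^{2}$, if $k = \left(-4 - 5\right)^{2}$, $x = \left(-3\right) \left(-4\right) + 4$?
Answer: $\frac{797045824}{9} \approx 8.8561 \cdot 10^{7}$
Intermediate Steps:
$E{\left(U \right)} = -3 + \frac{U}{3}$
$x = 16$ ($x = 12 + 4 = 16$)
$k = 81$ ($k = \left(-9\right)^{2} = 81$)
$\left(E{\left(7 + 7 \right)} + \left(x + k\right)^{2}\right)^{2} = \left(\left(-3 + \frac{7 + 7}{3}\right) + \left(16 + 81\right)^{2}\right)^{2} = \left(\left(-3 + \frac{1}{3} \cdot 14\right) + 97^{2}\right)^{2} = \left(\left(-3 + \frac{14}{3}\right) + 9409\right)^{2} = \left(\frac{5}{3} + 9409\right)^{2} = \left(\frac{28232}{3}\right)^{2} = \frac{797045824}{9}$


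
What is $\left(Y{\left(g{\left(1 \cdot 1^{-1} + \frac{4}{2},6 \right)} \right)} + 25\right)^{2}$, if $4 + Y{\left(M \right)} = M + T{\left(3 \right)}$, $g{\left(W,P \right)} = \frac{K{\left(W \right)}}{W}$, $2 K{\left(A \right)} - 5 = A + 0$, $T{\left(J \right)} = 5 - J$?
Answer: $\frac{5329}{9} \approx 592.11$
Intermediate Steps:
$K{\left(A \right)} = \frac{5}{2} + \frac{A}{2}$ ($K{\left(A \right)} = \frac{5}{2} + \frac{A + 0}{2} = \frac{5}{2} + \frac{A}{2}$)
$g{\left(W,P \right)} = \frac{\frac{5}{2} + \frac{W}{2}}{W}$
$Y{\left(M \right)} = -2 + M$ ($Y{\left(M \right)} = -4 + \left(M + \left(5 - 3\right)\right) = -4 + \left(M + 2\right) = -4 + \left(2 + M\right) = -2 + M$)
$\left(Y{\left(g{\left(1 \cdot 1^{-1} + \frac{4}{2},6 \right)} \right)} + 25\right)^{2} = \left(\left(-2 + \frac{5 + \left(1 \cdot 1^{-1} + \frac{4}{2}\right)}{2 \left(1 \cdot 1^{-1} + \frac{4}{2}\right)}\right) + 25\right)^{2} = \left(\left(-2 + \frac{5 + \left(1 \cdot 1 + 4 \cdot \frac{1}{2}\right)}{2 \left(1 \cdot 1 + 4 \cdot \frac{1}{2}\right)}\right) + 25\right)^{2} = \left(\left(-2 + \frac{5 + \left(1 + 2\right)}{2 \left(1 + 2\right)}\right) + 25\right)^{2} = \left(\left(-2 + \frac{5 + 3}{2 \cdot 3}\right) + 25\right)^{2} = \left(\left(-2 + \frac{1}{2} \cdot \frac{1}{3} \cdot 8\right) + 25\right)^{2} = \left(\left(-2 + \frac{4}{3}\right) + 25\right)^{2} = \left(- \frac{2}{3} + 25\right)^{2} = \left(\frac{73}{3}\right)^{2} = \frac{5329}{9}$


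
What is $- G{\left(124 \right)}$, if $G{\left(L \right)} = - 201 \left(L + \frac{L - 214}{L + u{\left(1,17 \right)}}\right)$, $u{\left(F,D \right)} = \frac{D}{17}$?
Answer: $\frac{619482}{25} \approx 24779.0$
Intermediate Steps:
$u{\left(F,D \right)} = \frac{D}{17}$ ($u{\left(F,D \right)} = D \frac{1}{17} = \frac{D}{17}$)
$G{\left(L \right)} = - 201 L - \frac{201 \left(-214 + L\right)}{1 + L}$ ($G{\left(L \right)} = - 201 \left(L + \frac{L - 214}{L + \frac{1}{17} \cdot 17}\right) = - 201 \left(L + \frac{-214 + L}{L + 1}\right) = - 201 \left(L + \frac{-214 + L}{1 + L}\right) = - 201 L - \frac{201 \left(-214 + L\right)}{1 + L}$)
$- G{\left(124 \right)} = - \frac{201 \left(214 - 124^{2} - 248\right)}{1 + 124} = - \frac{201 \left(214 - 15376 - 248\right)}{125} = - \frac{201 \left(-15410\right)}{125} = \left(-1\right) \left(- \frac{619482}{25}\right) = \frac{619482}{25}$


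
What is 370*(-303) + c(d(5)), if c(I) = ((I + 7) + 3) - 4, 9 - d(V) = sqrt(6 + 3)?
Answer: -112098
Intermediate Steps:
d(V) = 6 (d(V) = 9 - sqrt(6 + 3) = 9 - sqrt(9) = 9 - 1*3 = 9 - 3 = 6)
c(I) = 6 + I (c(I) = ((7 + I) + 3) - 4 = (10 + I) - 4 = 6 + I)
370*(-303) + c(d(5)) = 370*(-303) + (6 + 6) = -112110 + 12 = -112098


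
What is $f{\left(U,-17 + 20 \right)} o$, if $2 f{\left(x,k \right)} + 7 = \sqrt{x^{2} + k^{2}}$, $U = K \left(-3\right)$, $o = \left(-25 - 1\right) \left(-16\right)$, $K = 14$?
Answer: $-1456 + 624 \sqrt{197} \approx 7302.3$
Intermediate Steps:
$o = 416$ ($o = \left(-26\right) \left(-16\right) = 416$)
$U = -42$ ($U = 14 \left(-3\right) = -42$)
$f{\left(x,k \right)} = - \frac{7}{2} + \frac{\sqrt{k^{2} + x^{2}}}{2}$ ($f{\left(x,k \right)} = - \frac{7}{2} + \frac{\sqrt{x^{2} + k^{2}}}{2} = - \frac{7}{2} + \frac{\sqrt{k^{2} + x^{2}}}{2}$)
$f{\left(U,-17 + 20 \right)} o = \left(- \frac{7}{2} + \frac{\sqrt{\left(-17 + 20\right)^{2} + \left(-42\right)^{2}}}{2}\right) 416 = \left(- \frac{7}{2} + \frac{\sqrt{3^{2} + 1764}}{2}\right) 416 = \left(- \frac{7}{2} + \frac{\sqrt{9 + 1764}}{2}\right) 416 = \left(- \frac{7}{2} + \frac{\sqrt{1773}}{2}\right) 416 = \left(- \frac{7}{2} + \frac{3 \sqrt{197}}{2}\right) 416 = -1456 + 624 \sqrt{197}$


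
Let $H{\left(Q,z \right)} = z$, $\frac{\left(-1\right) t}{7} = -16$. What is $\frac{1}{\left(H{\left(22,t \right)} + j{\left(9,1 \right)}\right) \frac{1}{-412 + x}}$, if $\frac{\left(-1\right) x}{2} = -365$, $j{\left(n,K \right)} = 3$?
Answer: $\frac{318}{115} \approx 2.7652$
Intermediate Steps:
$t = 112$ ($t = \left(-7\right) \left(-16\right) = 112$)
$x = 730$ ($x = \left(-2\right) \left(-365\right) = 730$)
$\frac{1}{\left(H{\left(22,t \right)} + j{\left(9,1 \right)}\right) \frac{1}{-412 + x}} = \frac{1}{\left(112 + 3\right) \frac{1}{-412 + 730}} = \frac{1}{115 \cdot \frac{1}{318}} = \frac{1}{\frac{115}{318}} = \frac{318}{115}$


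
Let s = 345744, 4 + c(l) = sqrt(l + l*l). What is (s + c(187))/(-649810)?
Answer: -34574/64981 - sqrt(8789)/324905 ≈ -0.53235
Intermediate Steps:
c(l) = -4 + sqrt(l + l**2) (c(l) = -4 + sqrt(l + l*l) = -4 + sqrt(l + l**2))
(s + c(187))/(-649810) = (345744 + (-4 + sqrt(187*(1 + 187))))/(-649810) = (345744 + (-4 + sqrt(187*188)))*(-1/649810) = (345744 + (-4 + sqrt(35156)))*(-1/649810) = (345744 + (-4 + 2*sqrt(8789)))*(-1/649810) = (345740 + 2*sqrt(8789))*(-1/649810) = -34574/64981 - sqrt(8789)/324905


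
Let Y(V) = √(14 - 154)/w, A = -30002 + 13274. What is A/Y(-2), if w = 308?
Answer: 368016*I*√35/5 ≈ 4.3544e+5*I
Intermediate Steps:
A = -16728
Y(V) = I*√35/154 (Y(V) = √(14 - 154)/308 = √(-140)*(1/308) = (2*I*√35)*(1/308) = I*√35/154)
A/Y(-2) = -16728*(-22*I*√35/5) = -(-368016)*I*√35/5 = 368016*I*√35/5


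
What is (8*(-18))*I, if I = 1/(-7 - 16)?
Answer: 144/23 ≈ 6.2609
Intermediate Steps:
I = -1/23 (I = 1/(-23) = -1/23 ≈ -0.043478)
(8*(-18))*I = (8*(-18))*(-1/23) = -144*(-1/23) = 144/23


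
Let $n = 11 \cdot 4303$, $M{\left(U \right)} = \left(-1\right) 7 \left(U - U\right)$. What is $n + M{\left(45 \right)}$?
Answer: $47333$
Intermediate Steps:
$M{\left(U \right)} = 0$ ($M{\left(U \right)} = \left(-7\right) 0 = 0$)
$n = 47333$
$n + M{\left(45 \right)} = 47333 + 0 = 47333$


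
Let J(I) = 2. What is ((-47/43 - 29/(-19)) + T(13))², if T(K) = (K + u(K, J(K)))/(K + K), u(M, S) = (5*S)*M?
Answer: 93993025/2669956 ≈ 35.204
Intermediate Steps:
u(M, S) = 5*M*S
T(K) = 11/2 (T(K) = (K + 5*K*2)/(K + K) = (K + 10*K)/((2*K)) = (11*K)*(1/(2*K)) = 11/2)
((-47/43 - 29/(-19)) + T(13))² = ((-47/43 - 29/(-19)) + 11/2)² = ((-47*1/43 - 29*(-1/19)) + 11/2)² = ((-47/43 + 29/19) + 11/2)² = (354/817 + 11/2)² = (9695/1634)² = 93993025/2669956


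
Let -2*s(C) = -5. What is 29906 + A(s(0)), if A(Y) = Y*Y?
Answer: 119649/4 ≈ 29912.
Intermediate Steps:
s(C) = 5/2 (s(C) = -1/2*(-5) = 5/2)
A(Y) = Y**2
29906 + A(s(0)) = 29906 + (5/2)**2 = 29906 + 25/4 = 119649/4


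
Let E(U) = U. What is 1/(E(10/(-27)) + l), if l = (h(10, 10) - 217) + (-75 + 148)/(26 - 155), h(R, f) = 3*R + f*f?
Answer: -1161/102094 ≈ -0.011372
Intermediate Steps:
h(R, f) = f**2 + 3*R (h(R, f) = 3*R + f**2 = f**2 + 3*R)
l = -11296/129 (l = ((10**2 + 3*10) - 217) + (-75 + 148)/(26 - 155) = ((100 + 30) - 217) + 73/(-129) = (130 - 217) + 73*(-1/129) = -87 - 73/129 = -11296/129 ≈ -87.566)
1/(E(10/(-27)) + l) = 1/(10/(-27) - 11296/129) = 1/(10*(-1/27) - 11296/129) = 1/(-10/27 - 11296/129) = 1/(-102094/1161) = -1161/102094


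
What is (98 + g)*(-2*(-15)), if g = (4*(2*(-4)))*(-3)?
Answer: 5820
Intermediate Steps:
g = 96 (g = (4*(-8))*(-3) = -32*(-3) = 96)
(98 + g)*(-2*(-15)) = (98 + 96)*(-2*(-15)) = 194*30 = 5820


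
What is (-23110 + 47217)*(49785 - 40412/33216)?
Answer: 9965943173459/8304 ≈ 1.2001e+9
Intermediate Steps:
(-23110 + 47217)*(49785 - 40412/33216) = 24107*(49785 - 40412*1/33216) = 24107*(49785 - 10103/8304) = 24107*(413404537/8304) = 9965943173459/8304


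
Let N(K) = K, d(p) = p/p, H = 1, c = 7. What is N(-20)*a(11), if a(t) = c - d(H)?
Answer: -120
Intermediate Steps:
d(p) = 1
a(t) = 6 (a(t) = 7 - 1*1 = 7 - 1 = 6)
N(-20)*a(11) = -20*6 = -120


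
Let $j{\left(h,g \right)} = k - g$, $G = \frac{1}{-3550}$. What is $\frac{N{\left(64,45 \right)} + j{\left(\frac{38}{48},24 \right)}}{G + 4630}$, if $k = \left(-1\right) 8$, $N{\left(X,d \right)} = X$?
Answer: $\frac{113600}{16436499} \approx 0.0069114$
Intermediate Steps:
$G = - \frac{1}{3550} \approx -0.00028169$
$k = -8$
$j{\left(h,g \right)} = -8 - g$
$\frac{N{\left(64,45 \right)} + j{\left(\frac{38}{48},24 \right)}}{G + 4630} = \frac{64 - 32}{- \frac{1}{3550} + 4630} = \frac{64 - 32}{\frac{16436499}{3550}} = \left(64 - 32\right) \frac{3550}{16436499} = 32 \cdot \frac{3550}{16436499} = \frac{113600}{16436499}$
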